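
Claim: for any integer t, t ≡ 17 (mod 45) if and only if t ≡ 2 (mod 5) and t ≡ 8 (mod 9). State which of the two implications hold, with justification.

Both directions hold; the statement is true.

[⇒] Suppose t ≡ 17 (mod 45); write t = 45j + 17. Since 5 ∣ 45, reducing mod 5 gives t ≡ 17 ≡ 2 (mod 5); since 9 ∣ 45, reducing mod 9 gives t ≡ 17 ≡ 8 (mod 9).

[⇐] Conversely, if t ≡ 2 (mod 5) and t ≡ 8 (mod 9), then by the Chinese remainder theorem t ≡ 17 (mod 45). This is exactly t ≡ 17 (mod 45).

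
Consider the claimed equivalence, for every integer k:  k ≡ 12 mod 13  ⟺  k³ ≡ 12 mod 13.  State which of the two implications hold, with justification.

(→) Suppose k ≡ 12 mod 13. Write k = 13j + 12. Then (13j + 12)³ = 2197j³ + 6084j² + 5616j + 1728 = 13(169j³ + 468j² + 432j + 132) + 12, so k³ ≡ 12 (mod 13).

(←) This fails: take k = 4. Then 4³ = 64 ≡ 12 (mod 13), yet 4 ≡ 4 (mod 13), not 12.

Only the forward direction holds.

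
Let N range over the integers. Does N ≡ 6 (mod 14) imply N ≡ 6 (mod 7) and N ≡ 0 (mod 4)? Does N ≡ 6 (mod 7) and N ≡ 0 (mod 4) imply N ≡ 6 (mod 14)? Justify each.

(←) If N ≡ 6 (mod 7) and N ≡ 0 (mod 4), then by the Chinese remainder theorem N ≡ 20 (mod 28). Since 20 ≡ 6 (mod 14) and 14 ∣ 28, we get N ≡ 6 (mod 14).

(→) This fails: N = 6 gives 6 ≡ 6 (mod 14) but 6 ≡ 2 (mod 4), so the conjunction on the right does not hold.

Not equivalent: only (⇐) holds.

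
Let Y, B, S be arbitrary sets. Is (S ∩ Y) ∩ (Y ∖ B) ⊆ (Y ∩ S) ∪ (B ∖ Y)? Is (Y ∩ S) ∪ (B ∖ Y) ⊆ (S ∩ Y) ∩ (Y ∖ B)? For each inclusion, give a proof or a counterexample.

Only the forward inclusion holds.

(⟹) Let x ∈ (S ∩ Y) ∩ (Y ∖ B). Then x ∈ Y ∩ S and x ∉ B, from which x ∈ (Y ∩ S) ∪ (B ∖ Y).

(⟸) This inclusion fails. Take Y = ∅, B = {1}, S = ∅; then 1 ∈ (Y ∩ S) ∪ (B ∖ Y) but 1 ∉ (S ∩ Y) ∩ (Y ∖ B).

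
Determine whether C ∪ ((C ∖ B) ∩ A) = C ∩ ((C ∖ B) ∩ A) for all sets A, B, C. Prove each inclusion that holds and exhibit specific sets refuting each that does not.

The sets are not equal: only the reverse inclusion holds.

Reverse inclusion. Let x ∈ C ∩ ((C ∖ B) ∩ A). Then x ∈ A ∩ C and x ∉ B, from which x ∈ C ∪ ((C ∖ B) ∩ A).

Forward inclusion. This inclusion fails. Take A = ∅, B = ∅, C = {1}; then 1 ∈ C ∪ ((C ∖ B) ∩ A) but 1 ∉ C ∩ ((C ∖ B) ∩ A).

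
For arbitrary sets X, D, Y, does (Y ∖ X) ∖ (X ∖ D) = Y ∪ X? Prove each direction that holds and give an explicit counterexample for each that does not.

(⊆) holds; (⊇) fails.

(⊇) This inclusion fails. Take X = {1}, D = ∅, Y = ∅; then 1 ∈ Y ∪ X but 1 ∉ (Y ∖ X) ∖ (X ∖ D).

(⊆) Let x ∈ (Y ∖ X) ∖ (X ∖ D). Then either x ∈ Y and x ∉ X, D; or x ∈ D ∩ Y and x ∉ X. In each case x ∈ Y ∪ X, so (Y ∖ X) ∖ (X ∖ D) ⊆ Y ∪ X.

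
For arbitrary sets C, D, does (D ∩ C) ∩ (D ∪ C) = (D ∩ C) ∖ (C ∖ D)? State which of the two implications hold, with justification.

The two sets are equal.

(⟹) Let x ∈ (D ∩ C) ∩ (D ∪ C). Then x ∈ C ∩ D, from which x ∈ (D ∩ C) ∖ (C ∖ D).

(⟸) Let x ∈ (D ∩ C) ∖ (C ∖ D). Then x ∈ C ∩ D, from which x ∈ (D ∩ C) ∩ (D ∪ C).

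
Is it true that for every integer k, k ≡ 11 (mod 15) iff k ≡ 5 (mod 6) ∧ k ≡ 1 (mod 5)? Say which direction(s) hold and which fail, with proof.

(→) This fails: k = 26 gives 26 ≡ 11 (mod 15) but 26 ≡ 2 (mod 6), so the conjunction on the right does not hold.

(←) Conversely, if k ≡ 5 (mod 6) and k ≡ 1 (mod 5), then by the Chinese remainder theorem k ≡ 11 (mod 30). Since 11 ≡ 11 (mod 15) and 15 ∣ 30, we get k ≡ 11 (mod 15).

Only the reverse direction holds.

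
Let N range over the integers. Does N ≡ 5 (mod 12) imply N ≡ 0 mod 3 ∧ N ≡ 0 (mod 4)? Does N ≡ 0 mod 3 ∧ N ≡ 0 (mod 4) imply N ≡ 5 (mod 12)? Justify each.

Neither direction holds.

(⇒) This fails: N = 5 gives 5 ≡ 5 (mod 12) but 5 ≡ 2 (mod 3), so the conjunction on the right does not hold.

(⇐) This fails: N = 0 satisfies both congruences on the right (0 ≡ 0 mod 3 and 0 ≡ 0 mod 4) yet 0 ≡ 0 (mod 12), not 5.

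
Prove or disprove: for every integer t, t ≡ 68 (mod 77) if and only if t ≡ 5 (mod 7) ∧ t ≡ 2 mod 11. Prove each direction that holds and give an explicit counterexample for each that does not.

(⇒) Suppose t ≡ 68 (mod 77); write t = 77j + 68. Since 7 ∣ 77, reducing mod 7 gives t ≡ 68 ≡ 5 (mod 7); since 11 ∣ 77, reducing mod 11 gives t ≡ 68 ≡ 2 (mod 11).

(⇐) Conversely, if t ≡ 5 (mod 7) and t ≡ 2 (mod 11), then by the Chinese remainder theorem t ≡ 68 (mod 77). This is exactly t ≡ 68 (mod 77).

Equivalent; both directions hold.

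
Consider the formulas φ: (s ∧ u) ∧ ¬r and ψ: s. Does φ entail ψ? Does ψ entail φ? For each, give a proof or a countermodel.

Only the forward direction holds.

(⟸) This fails. Under s = T, u = F, r = F, the left side is false but the right side is true.

(⟹) Assume the antecedent. If s is true, s reduces to true regardless of the other variables. If s is false, the antecedent cannot hold. Either way s holds.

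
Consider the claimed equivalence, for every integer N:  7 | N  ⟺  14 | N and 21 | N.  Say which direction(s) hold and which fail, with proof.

The forward direction fails; the converse holds.

Forward direction. This fails: take N = 7. Certainly 7 ∣ 7, but 14 ∤ 7.

Converse. Suppose 14 ∣ N and 21 ∣ N. Any common multiple of 14 and 21 is a multiple of their lcm; here lcm(14, 21) = 14·21/gcd(14, 21) = 294/7 = 42, so 42 ∣ N. Since 7 ∣ 42, it follows that 7 ∣ N.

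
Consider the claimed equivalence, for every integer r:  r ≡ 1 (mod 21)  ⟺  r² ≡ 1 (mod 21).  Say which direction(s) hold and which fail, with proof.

[⇐] This fails: take r = 8. Then 8² = 64 ≡ 1 (mod 21), yet 8 ≡ 8 (mod 21), not 1.

[⇒] Suppose r ≡ 1 (mod 21). Write r = 21j + 1. Then (21j + 1)² = 441j² + 42j + 1 = 21(21j² + 2j) + 1, so r² ≡ 1 (mod 21).

The forward direction holds; the converse fails.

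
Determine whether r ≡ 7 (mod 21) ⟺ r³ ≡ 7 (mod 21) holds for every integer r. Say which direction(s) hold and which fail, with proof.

Both directions hold.

[⇒] Suppose r ≡ 7 (mod 21). Write r = 21j + 7. Then (21j + 7)³ = 9261j³ + 9261j² + 3087j + 343 = 21(441j³ + 441j² + 147j + 16) + 7, so r³ ≡ 7 (mod 21).

[⇐] Conversely, suppose r³ ≡ 7 (mod 21). The only residue r in {0, …, 20} with r³ ≡ 7 (mod 21) is r = 7, so r ≡ 7 (mod 21).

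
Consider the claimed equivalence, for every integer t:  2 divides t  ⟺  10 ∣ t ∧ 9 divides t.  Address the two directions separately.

[⇒] This fails: take t = 2. Certainly 2 ∣ 2, but 10 ∤ 2.

[⇐] Suppose 10 ∣ t and 9 ∣ t. Any common multiple of 10 and 9 is a multiple of their lcm; here gcd(10, 9) = 1, so lcm(10, 9) = 10·9 = 90, so 90 ∣ t. Since 2 ∣ 90, it follows that 2 ∣ t.

Only the converse holds.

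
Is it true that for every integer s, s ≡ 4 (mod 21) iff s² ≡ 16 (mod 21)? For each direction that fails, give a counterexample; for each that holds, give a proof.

Forward direction. Suppose s ≡ 4 (mod 21). Write s = 21j + 4. Then (21j + 4)² = 441j² + 168j + 16 = 21(21j² + 8j) + 16, so s² ≡ 16 (mod 21).

Converse. This fails: take s = 10. Then 10² = 100 ≡ 16 (mod 21), yet 10 ≡ 10 (mod 21), not 4.

The forward direction holds; the converse fails.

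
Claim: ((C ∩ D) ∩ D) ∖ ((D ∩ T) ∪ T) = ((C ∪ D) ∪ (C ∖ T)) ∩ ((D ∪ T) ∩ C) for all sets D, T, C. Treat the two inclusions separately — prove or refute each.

The sets are not equal: only the forward inclusion holds.

Reverse inclusion. This inclusion fails. Take D = ∅, T = {1}, C = {1}; then 1 ∈ ((C ∪ D) ∪ (C ∖ T)) ∩ ((D ∪ T) ∩ C) but 1 ∉ ((C ∩ D) ∩ D) ∖ ((D ∩ T) ∪ T).

Forward inclusion. Let x ∈ ((C ∩ D) ∩ D) ∖ ((D ∩ T) ∪ T). Then x ∈ D ∩ C and x ∉ T, from which x ∈ ((C ∪ D) ∪ (C ∖ T)) ∩ ((D ∪ T) ∩ C).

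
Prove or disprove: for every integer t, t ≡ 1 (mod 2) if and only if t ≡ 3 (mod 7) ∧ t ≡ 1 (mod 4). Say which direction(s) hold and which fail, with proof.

(⇒) This fails: t = 1 gives 1 ≡ 1 (mod 2) but 1 ≡ 1 (mod 7), so the conjunction on the right does not hold.

(⇐) Conversely, if t ≡ 3 (mod 7) and t ≡ 1 (mod 4), then by the Chinese remainder theorem t ≡ 17 (mod 28). Since 17 ≡ 1 (mod 2) and 2 ∣ 28, we get t ≡ 1 (mod 2).

Only the reverse direction holds.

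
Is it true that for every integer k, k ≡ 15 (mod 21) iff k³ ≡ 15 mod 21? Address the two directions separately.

[⇒] Suppose k ≡ 15 (mod 21). Write k = 21j + 15. Then (21j + 15)³ = 9261j³ + 19845j² + 14175j + 3375 = 21(441j³ + 945j² + 675j + 160) + 15, so k³ ≡ 15 (mod 21).

[⇐] This fails: take k = 9. Then 9³ = 729 ≡ 15 (mod 21), yet 9 ≡ 9 (mod 21), not 15.

(⇒) holds; (⇐) fails.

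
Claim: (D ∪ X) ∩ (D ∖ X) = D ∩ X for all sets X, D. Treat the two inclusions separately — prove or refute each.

Neither inclusion holds.

(⟹) This inclusion fails. Take X = ∅, D = {1}; then 1 ∈ (D ∪ X) ∩ (D ∖ X) but 1 ∉ D ∩ X.

(⟸) This inclusion fails. Take X = {1}, D = {1}; then 1 ∈ D ∩ X but 1 ∉ (D ∪ X) ∩ (D ∖ X).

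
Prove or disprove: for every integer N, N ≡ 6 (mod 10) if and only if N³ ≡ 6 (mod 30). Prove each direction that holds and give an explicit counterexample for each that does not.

(→) This fails: take N = 16. Then 16 ≡ 6 (mod 10), but 16³ = 4096 ≡ 16 (mod 30), not 6.

(←) Conversely, the residues r modulo 30 with r³ ≡ 6 (mod 30) are exactly {6}, and each is ≡ 6 (mod 10).

Not equivalent: only (⇐) holds.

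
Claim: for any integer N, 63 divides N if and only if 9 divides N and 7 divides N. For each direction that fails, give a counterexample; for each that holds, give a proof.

Both implications hold.

[⇒] If 63 ∣ N, write N = 63q. Since 63 = 7·9, N = 9·(7q), so 9 ∣ N; and since 63 = 9·7, N = 7·(9q), so 7 ∣ N.

[⇐] Suppose 9 ∣ N and 7 ∣ N. Any common multiple of 9 and 7 is a multiple of their lcm; here gcd(9, 7) = 1, so lcm(9, 7) = 9·7 = 63, so 63 ∣ N.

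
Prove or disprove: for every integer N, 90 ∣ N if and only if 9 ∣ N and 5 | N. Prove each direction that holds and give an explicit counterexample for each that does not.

Forward direction. If 90 ∣ N, write N = 90q. Since 90 = 10·9, N = 9·(10q), so 9 ∣ N; and since 90 = 18·5, N = 5·(18q), so 5 ∣ N.

Converse. This fails: take N = 45. Both 9 ∣ 45 and 5 ∣ 45, yet 45 is not a multiple of 90 (since 45 = 0·90 + 45), so 90 ∤ 45.

The forward direction holds; the converse fails.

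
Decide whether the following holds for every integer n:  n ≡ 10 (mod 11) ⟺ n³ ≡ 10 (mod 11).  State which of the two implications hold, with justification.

Forward direction. Suppose n ≡ 10 (mod 11). Write n = 11j + 10. Then (11j + 10)³ = 1331j³ + 3630j² + 3300j + 1000 = 11(121j³ + 330j² + 300j + 90) + 10, so n³ ≡ 10 (mod 11).

Converse. Suppose n³ ≡ 10 (mod 11). The only residue r in {0, …, 10} with r³ ≡ 10 (mod 11) is r = 10, so n ≡ 10 (mod 11).

Both directions hold; the statement is true.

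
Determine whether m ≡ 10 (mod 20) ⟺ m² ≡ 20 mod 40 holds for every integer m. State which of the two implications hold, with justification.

Both implications hold.

(→) Suppose m ≡ 10 (mod 20). Working modulo 40, m ∈ {10, 30}; for each such r, r² ≡ 20 (mod 40).

(←) Conversely, the residues r modulo 40 with r² ≡ 20 (mod 40) are exactly {10, 30}, and each is ≡ 10 (mod 20).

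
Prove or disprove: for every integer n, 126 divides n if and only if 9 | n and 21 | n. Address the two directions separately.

(⟸) This fails: take n = 63. Both 9 ∣ 63 and 21 ∣ 63, yet 63 is not a multiple of 126 (since 63 = 0·126 + 63), so 126 ∤ 63.

(⟹) If 126 ∣ n, write n = 126q. Since 126 = 14·9, n = 9·(14q), so 9 ∣ n; and since 126 = 6·21, n = 21·(6q), so 21 ∣ n.

Only the forward direction holds.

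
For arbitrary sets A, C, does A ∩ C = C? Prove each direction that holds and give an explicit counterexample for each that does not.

Forward inclusion. Let x ∈ A ∩ C. Then x ∈ A ∩ C, from which x ∈ C.

Reverse inclusion. This inclusion fails. Take A = ∅, C = {1}; then 1 ∈ C but 1 ∉ A ∩ C.

The sets are not equal: only the forward inclusion holds.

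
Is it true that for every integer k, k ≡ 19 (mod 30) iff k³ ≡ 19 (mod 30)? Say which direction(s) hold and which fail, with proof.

Both implications hold.

(⟹) Suppose k ≡ 19 (mod 30). Write k = 30j + 19. Then (30j + 19)³ = 27000j³ + 51300j² + 32490j + 6859 = 30(900j³ + 1710j² + 1083j + 228) + 19, so k³ ≡ 19 (mod 30).

(⟸) Conversely, suppose k³ ≡ 19 (mod 30). The only residue r in {0, …, 29} with r³ ≡ 19 (mod 30) is r = 19, so k ≡ 19 (mod 30).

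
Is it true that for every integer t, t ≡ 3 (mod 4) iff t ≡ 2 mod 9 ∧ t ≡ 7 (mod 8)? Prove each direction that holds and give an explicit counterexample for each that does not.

(⟹) This fails: t = 3 gives 3 ≡ 3 (mod 4) but 3 ≡ 3 (mod 9), so the conjunction on the right does not hold.

(⟸) Conversely, if t ≡ 2 (mod 9) and t ≡ 7 (mod 8), then by the Chinese remainder theorem t ≡ 47 (mod 72). Since 47 ≡ 3 (mod 4) and 4 ∣ 72, we get t ≡ 3 (mod 4).

Not equivalent: only (⇐) holds.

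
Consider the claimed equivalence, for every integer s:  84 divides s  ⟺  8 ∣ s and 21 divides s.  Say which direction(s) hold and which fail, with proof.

Forward direction. This fails: take s = 84. Certainly 84 ∣ 84, but 8 ∤ 84.

Converse. Suppose 8 ∣ s and 21 ∣ s. Any common multiple of 8 and 21 is a multiple of their lcm; here gcd(8, 21) = 1, so lcm(8, 21) = 8·21 = 168, so 168 ∣ s. Since 84 ∣ 168, it follows that 84 ∣ s.

(⇒) fails; (⇐) holds.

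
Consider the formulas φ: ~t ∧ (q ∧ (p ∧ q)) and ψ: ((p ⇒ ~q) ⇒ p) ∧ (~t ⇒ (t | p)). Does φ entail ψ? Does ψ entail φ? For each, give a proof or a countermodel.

(⇒) holds; (⇐) fails.

(⇒) Assume the antecedent. If q is true, the antecedent forces (q = T, p = T, t = F), and the consequent holds there. If q is false, the antecedent cannot hold. Either way the consequent holds.

(⇐) This fails. Under q = F, p = T, t = F, the left side is false but the right side is true.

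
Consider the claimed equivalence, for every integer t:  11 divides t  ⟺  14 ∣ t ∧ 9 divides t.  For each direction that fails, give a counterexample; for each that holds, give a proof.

[⇒] This fails: take t = 11. Certainly 11 ∣ 11, but 14 ∤ 11.

[⇐] This fails: take t = 126. Both 14 ∣ 126 and 9 ∣ 126, yet 126 is not a multiple of 11 (since 126 = 11·11 + 5), so 11 ∤ 126.

Both directions fail.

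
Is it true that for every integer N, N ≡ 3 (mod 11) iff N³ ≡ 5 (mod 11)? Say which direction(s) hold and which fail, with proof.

[⇐] For the converse, argue contrapositively. If N ≢ 3 (mod 11), then N is congruent to one of 0, 1, 2, 4, 5, 6, 7, 8, 9, 10 modulo 11, and these give N³ ≡ 0, 1, 8, 9, 4, 7, 2, 6, 3, 10 respectively — never 5.

[⇒] Suppose N ≡ 3 (mod 11). Write N = 11j + 3. Then (11j + 3)³ = 1331j³ + 1089j² + 297j + 27 = 11(121j³ + 99j² + 27j + 2) + 5, so N³ ≡ 5 (mod 11).

The biconditional holds.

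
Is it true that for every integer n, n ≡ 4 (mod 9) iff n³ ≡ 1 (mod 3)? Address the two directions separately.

Forward direction. Suppose n ≡ 4 (mod 9). Then n³ ≡ 4³ = 64 (mod 9), and since 3 ∣ 9, also n³ ≡ 1 (mod 3).

Converse. This fails: take n = 1. Then 1³ = 1 ≡ 1 (mod 3), yet 1 ≡ 1 (mod 9), not 4.

Not equivalent: only (⇒) holds.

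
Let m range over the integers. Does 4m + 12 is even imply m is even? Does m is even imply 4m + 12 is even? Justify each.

(←) Suppose m is even. Since 4 is even, 4m is even for every m, so 4m + 12 has the same parity as 12, which is even. Hence 4m + 12 is even.

(→) This fails: take m = 5. Then 4m + 12 = 32, which is even, yet m = 5 is odd, not even.

Only the converse holds.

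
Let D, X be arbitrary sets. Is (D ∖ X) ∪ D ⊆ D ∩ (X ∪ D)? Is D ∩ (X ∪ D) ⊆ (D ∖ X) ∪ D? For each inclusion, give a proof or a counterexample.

(⟹) Let x ∈ (D ∖ X) ∪ D. Then either x ∈ D and x ∉ X; or x ∈ D ∩ X. In each case x ∈ D ∩ (X ∪ D), so (D ∖ X) ∪ D ⊆ D ∩ (X ∪ D).

(⟸) Let x ∈ D ∩ (X ∪ D). Then either x ∈ D and x ∉ X; or x ∈ D ∩ X. In each case x ∈ (D ∖ X) ∪ D, so D ∩ (X ∪ D) ⊆ (D ∖ X) ∪ D.

The two sets are equal.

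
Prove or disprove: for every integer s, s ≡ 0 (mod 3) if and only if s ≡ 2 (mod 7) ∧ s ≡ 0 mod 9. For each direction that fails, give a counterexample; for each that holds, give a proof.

(⇒) This fails: s = 0 gives 0 ≡ 0 (mod 3) but 0 ≡ 0 (mod 7), so the conjunction on the right does not hold.

(⇐) Conversely, if s ≡ 2 (mod 7) and s ≡ 0 (mod 9), then by the Chinese remainder theorem s ≡ 9 (mod 63). Since 9 ≡ 0 (mod 3) and 3 ∣ 63, we get s ≡ 0 (mod 3).

Only the converse holds.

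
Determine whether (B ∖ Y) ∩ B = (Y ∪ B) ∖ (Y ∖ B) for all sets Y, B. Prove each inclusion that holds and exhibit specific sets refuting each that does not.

Forward inclusion. Let x ∈ (B ∖ Y) ∩ B. Then x ∈ B and x ∉ Y, from which x ∈ (Y ∪ B) ∖ (Y ∖ B).

Reverse inclusion. This inclusion fails. Take Y = {1}, B = {1}; then 1 ∈ (Y ∪ B) ∖ (Y ∖ B) but 1 ∉ (B ∖ Y) ∩ B.

(⊆) holds; (⊇) fails.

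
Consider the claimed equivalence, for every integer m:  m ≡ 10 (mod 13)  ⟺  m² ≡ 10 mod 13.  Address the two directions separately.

Neither implication holds.

(⇒) This fails: take m = 10. Then 10 ≡ 10 (mod 13), but 10² = 100 ≡ 9 (mod 13), not 10.

(⇐) This fails: take m = 6. Then 6² = 36 ≡ 10 (mod 13), yet 6 ≡ 6 (mod 13), not 10.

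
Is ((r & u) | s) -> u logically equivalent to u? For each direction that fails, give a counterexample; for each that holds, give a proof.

[⇒] This fails. Under u = F, s = F, r = F, the left side is true but the right side is false.

[⇐] Assume the antecedent. If u is true, ((r & u) | s) -> u reduces to true regardless of the other variables. If u is false, the antecedent cannot hold. Either way ((r & u) | s) -> u holds.

The forward direction fails; the converse holds.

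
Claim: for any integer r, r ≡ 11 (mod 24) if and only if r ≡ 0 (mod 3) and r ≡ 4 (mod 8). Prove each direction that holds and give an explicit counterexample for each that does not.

Neither direction holds.

[⇒] This fails: r = 11 gives 11 ≡ 11 (mod 24) but 11 ≡ 2 (mod 3), so the conjunction on the right does not hold.

[⇐] This fails: r = 12 satisfies both congruences on the right (12 ≡ 0 mod 3 and 12 ≡ 4 mod 8) yet 12 ≡ 12 (mod 24), not 11.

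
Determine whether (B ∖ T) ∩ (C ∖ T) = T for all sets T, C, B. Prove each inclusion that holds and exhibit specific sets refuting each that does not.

Neither inclusion holds.

(⊆) This inclusion fails. Take T = ∅, C = {1}, B = {1}; then 1 ∈ (B ∖ T) ∩ (C ∖ T) but 1 ∉ T.

(⊇) This inclusion fails. Take T = {1}, C = ∅, B = ∅; then 1 ∈ T but 1 ∉ (B ∖ T) ∩ (C ∖ T).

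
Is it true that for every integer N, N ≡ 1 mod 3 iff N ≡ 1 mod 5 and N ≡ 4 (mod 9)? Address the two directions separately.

(⇒) This fails: N = 1 gives 1 ≡ 1 (mod 3) but 1 ≡ 1 (mod 9), so the conjunction on the right does not hold.

(⇐) Conversely, if N ≡ 1 (mod 5) and N ≡ 4 (mod 9), then by the Chinese remainder theorem N ≡ 31 (mod 45). Since 31 ≡ 1 (mod 3) and 3 ∣ 45, we get N ≡ 1 (mod 3).

Only the converse holds.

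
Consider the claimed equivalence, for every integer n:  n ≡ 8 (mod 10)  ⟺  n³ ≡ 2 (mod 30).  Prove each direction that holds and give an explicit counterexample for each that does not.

(⟹) This fails: take n = 18. Then 18 ≡ 8 (mod 10), but 18³ = 5832 ≡ 12 (mod 30), not 2.

(⟸) Conversely, the residues r modulo 30 with r³ ≡ 2 (mod 30) are exactly {8}, and each is ≡ 8 (mod 10).

Only the converse holds.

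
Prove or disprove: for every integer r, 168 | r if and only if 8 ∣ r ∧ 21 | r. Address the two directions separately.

Both directions hold.

[⇒] If 168 ∣ r, write r = 168q. Since 168 = 21·8, r = 8·(21q), so 8 ∣ r; and since 168 = 8·21, r = 21·(8q), so 21 ∣ r.

[⇐] Suppose 8 ∣ r and 21 ∣ r. Any common multiple of 8 and 21 is a multiple of their lcm; here gcd(8, 21) = 1, so lcm(8, 21) = 8·21 = 168, so 168 ∣ r.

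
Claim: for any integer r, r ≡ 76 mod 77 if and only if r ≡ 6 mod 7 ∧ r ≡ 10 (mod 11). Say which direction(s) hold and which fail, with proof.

[⇒] Suppose r ≡ 76 (mod 77); write r = 77j + 76. Since 7 ∣ 77, reducing mod 7 gives r ≡ 76 ≡ 6 (mod 7); since 11 ∣ 77, reducing mod 11 gives r ≡ 76 ≡ 10 (mod 11).

[⇐] Conversely, if r ≡ 6 (mod 7) and r ≡ 10 (mod 11), then by the Chinese remainder theorem r ≡ 76 (mod 77). This is exactly r ≡ 76 (mod 77).

The biconditional holds.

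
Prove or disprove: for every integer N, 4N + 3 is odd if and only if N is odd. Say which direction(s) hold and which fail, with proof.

Forward direction. This fails: take N = 4. Then 4N + 3 = 19, which is odd, yet N = 4 is even, not odd.

Converse. Suppose N is odd. Since 4 is even, 4N is even for every N, so 4N + 3 has the same parity as 3, which is odd. Hence 4N + 3 is odd.

Not equivalent: only (⇐) holds.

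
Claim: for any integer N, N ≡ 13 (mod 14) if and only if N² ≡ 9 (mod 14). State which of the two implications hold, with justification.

(⇒) fails and (⇐) fails.

Forward direction. This fails: take N = 13. Then 13 ≡ 13 (mod 14), but 13² = 169 ≡ 1 (mod 14), not 9.

Converse. This fails: take N = 3. Then 3² = 9 ≡ 9 (mod 14), yet 3 ≡ 3 (mod 14), not 13.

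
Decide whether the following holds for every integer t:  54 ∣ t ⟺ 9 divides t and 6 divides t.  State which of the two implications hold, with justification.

Converse. This fails: take t = 18. Both 9 ∣ 18 and 6 ∣ 18, yet 18 is not a multiple of 54 (since 18 = 0·54 + 18), so 54 ∤ 18.

Forward direction. If 54 ∣ t, write t = 54q. Since 54 = 6·9, t = 9·(6q), so 9 ∣ t; and since 54 = 9·6, t = 6·(9q), so 6 ∣ t.

The forward direction holds; the converse fails.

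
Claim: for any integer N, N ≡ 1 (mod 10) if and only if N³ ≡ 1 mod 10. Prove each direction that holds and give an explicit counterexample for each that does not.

[⇐] Suppose N³ ≡ 1 (mod 10). The only residue r in {0, …, 9} with r³ ≡ 1 (mod 10) is r = 1, so N ≡ 1 (mod 10).

[⇒] Suppose N ≡ 1 (mod 10). Write N = 10j + 1. Then (10j + 1)³ = 1000j³ + 300j² + 30j + 1 = 10(100j³ + 30j² + 3j) + 1, so N³ ≡ 1 (mod 10).

Equivalent; both directions hold.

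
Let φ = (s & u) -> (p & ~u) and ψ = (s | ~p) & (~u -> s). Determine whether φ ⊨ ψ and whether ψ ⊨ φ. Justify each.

(⇒) fails and (⇐) fails.

(⟹) This fails. Under p = F, u = F, s = F, the left side is true but the right side is false.

(⟸) This fails. Under p = F, u = T, s = T, the left side is false but the right side is true.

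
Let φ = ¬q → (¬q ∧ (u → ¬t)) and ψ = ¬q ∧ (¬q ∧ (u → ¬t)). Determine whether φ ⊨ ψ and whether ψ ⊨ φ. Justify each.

(←) Assume the antecedent. If u is true, the antecedent forces (u = T, q = F, t = F), and ¬q → (¬q ∧ (u → ¬t)) holds there. If u is false, ¬q → (¬q ∧ (u → ¬t)) reduces to true regardless of the other variables. Either way ¬q → (¬q ∧ (u → ¬t)) holds.

(→) This fails. Under u = F, q = T, t = F, the left side is true but the right side is false.

Not equivalent: only (⇐) holds.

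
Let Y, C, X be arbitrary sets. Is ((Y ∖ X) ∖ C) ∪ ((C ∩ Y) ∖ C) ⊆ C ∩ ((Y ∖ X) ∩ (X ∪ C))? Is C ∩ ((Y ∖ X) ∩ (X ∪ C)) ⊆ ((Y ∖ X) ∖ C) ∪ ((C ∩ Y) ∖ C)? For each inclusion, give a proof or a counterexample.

(⊆) fails and (⊇) fails.

Forward inclusion. This inclusion fails. Take Y = {1}, C = ∅, X = ∅; then 1 ∈ ((Y ∖ X) ∖ C) ∪ ((C ∩ Y) ∖ C) but 1 ∉ C ∩ ((Y ∖ X) ∩ (X ∪ C)).

Reverse inclusion. This inclusion fails. Take Y = {1}, C = {1}, X = ∅; then 1 ∈ C ∩ ((Y ∖ X) ∩ (X ∪ C)) but 1 ∉ ((Y ∖ X) ∖ C) ∪ ((C ∩ Y) ∖ C).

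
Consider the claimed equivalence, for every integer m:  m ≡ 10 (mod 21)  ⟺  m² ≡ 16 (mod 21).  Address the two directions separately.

Not equivalent: only (⇒) holds.

[⇒] Suppose m ≡ 10 (mod 21). Write m = 21j + 10. Then (21j + 10)² = 441j² + 420j + 100 = 21(21j² + 20j + 4) + 16, so m² ≡ 16 (mod 21).

[⇐] This fails: take m = 4. Then 4² = 16 ≡ 16 (mod 21), yet 4 ≡ 4 (mod 21), not 10.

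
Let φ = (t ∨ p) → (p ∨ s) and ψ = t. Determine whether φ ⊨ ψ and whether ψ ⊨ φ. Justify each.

Forward direction. This fails. Under s = F, p = F, t = F, the left side is true but the right side is false.

Converse. This fails. Under s = F, p = F, t = T, the left side is false but the right side is true.

(⇒) fails and (⇐) fails.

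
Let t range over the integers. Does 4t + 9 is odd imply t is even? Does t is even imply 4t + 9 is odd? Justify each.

(⟹) This fails: take t = 3. Then 4t + 9 = 21, which is odd, yet t = 3 is odd, not even.

(⟸) Suppose t is even. Since 4 is even, 4t is even for every t, so 4t + 9 has the same parity as 9, which is odd. Hence 4t + 9 is odd.

(⇒) fails; (⇐) holds.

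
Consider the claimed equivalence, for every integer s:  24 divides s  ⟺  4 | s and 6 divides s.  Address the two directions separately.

Not equivalent: only (⇒) holds.

[⇐] This fails: take s = 12. Both 4 ∣ 12 and 6 ∣ 12, yet 12 is not a multiple of 24 (since 12 = 0·24 + 12), so 24 ∤ 12.

[⇒] If 24 ∣ s, write s = 24q. Since 24 = 6·4, s = 4·(6q), so 4 ∣ s; and since 24 = 4·6, s = 6·(4q), so 6 ∣ s.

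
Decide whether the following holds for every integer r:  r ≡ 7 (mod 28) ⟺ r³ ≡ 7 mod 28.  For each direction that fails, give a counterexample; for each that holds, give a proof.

Converse. Suppose r³ ≡ 7 (mod 28). The only residue r in {0, …, 27} with r³ ≡ 7 (mod 28) is r = 7, so r ≡ 7 (mod 28).

Forward direction. Suppose r ≡ 7 (mod 28). Write r = 28j + 7. Then (28j + 7)³ = 21952j³ + 16464j² + 4116j + 343 = 28(784j³ + 588j² + 147j + 12) + 7, so r³ ≡ 7 (mod 28).

Both directions hold; the statement is true.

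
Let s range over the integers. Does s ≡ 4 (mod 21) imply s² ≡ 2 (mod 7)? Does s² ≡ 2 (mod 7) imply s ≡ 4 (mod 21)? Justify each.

(⇒) holds; (⇐) fails.

(⟹) Suppose s ≡ 4 (mod 21). Then s² ≡ 4² = 16 (mod 21), and since 7 ∣ 21, also s² ≡ 2 (mod 7).

(⟸) This fails: take s = 3. Then 3² = 9 ≡ 2 (mod 7), yet 3 ≡ 3 (mod 21), not 4.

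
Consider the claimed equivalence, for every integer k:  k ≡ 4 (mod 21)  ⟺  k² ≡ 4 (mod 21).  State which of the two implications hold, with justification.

(⟹) This fails: take k = 4. Then 4 ≡ 4 (mod 21), but 4² = 16 ≡ 16 (mod 21), not 4.

(⟸) This fails: take k = 2. Then 2² = 4 ≡ 4 (mod 21), yet 2 ≡ 2 (mod 21), not 4.

Both directions fail.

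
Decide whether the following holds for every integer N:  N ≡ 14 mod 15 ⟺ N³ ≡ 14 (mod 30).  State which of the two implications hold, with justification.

[⇒] This fails: take N = 29. Then 29 ≡ 14 (mod 15), but 29³ = 24389 ≡ 29 (mod 30), not 14.

[⇐] Conversely, the residues r modulo 30 with r³ ≡ 14 (mod 30) are exactly {14}, and each is ≡ 14 (mod 15).

Only the reverse direction holds.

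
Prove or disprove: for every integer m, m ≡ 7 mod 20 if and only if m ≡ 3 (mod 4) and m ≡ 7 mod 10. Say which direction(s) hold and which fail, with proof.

Converse. If m ≡ 3 (mod 4) and m ≡ 7 (mod 10), then by the Chinese remainder theorem m ≡ 7 (mod 20). This is exactly m ≡ 7 (mod 20).

Forward direction. Suppose m ≡ 7 (mod 20); write m = 20j + 7. Since 4 ∣ 20, reducing mod 4 gives m ≡ 7 ≡ 3 (mod 4); since 10 ∣ 20, reducing mod 10 gives m ≡ 7 (mod 10).

Both directions hold; the statement is true.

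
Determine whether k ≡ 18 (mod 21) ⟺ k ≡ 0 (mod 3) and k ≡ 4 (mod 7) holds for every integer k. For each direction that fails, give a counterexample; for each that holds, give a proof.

(⇒) Suppose k ≡ 18 (mod 21); write k = 21j + 18. Since 3 ∣ 21, reducing mod 3 gives k ≡ 18 ≡ 0 (mod 3); since 7 ∣ 21, reducing mod 7 gives k ≡ 18 ≡ 4 (mod 7).

(⇐) Conversely, if k ≡ 0 (mod 3) and k ≡ 4 (mod 7), then by the Chinese remainder theorem k ≡ 18 (mod 21). This is exactly k ≡ 18 (mod 21).

The biconditional holds.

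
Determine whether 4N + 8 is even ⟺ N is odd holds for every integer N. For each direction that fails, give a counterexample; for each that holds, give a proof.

The forward direction fails; the converse holds.

[⇐] Suppose N is odd. Since 4 is even, 4N is even for every N, so 4N + 8 has the same parity as 8, which is even. Hence 4N + 8 is even.

[⇒] This fails: take N = 4. Then 4N + 8 = 24, which is even, yet N = 4 is even, not odd.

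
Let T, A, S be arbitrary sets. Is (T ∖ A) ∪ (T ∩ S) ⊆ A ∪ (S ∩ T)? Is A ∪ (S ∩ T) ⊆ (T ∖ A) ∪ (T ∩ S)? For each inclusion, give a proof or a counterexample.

(⊆) This inclusion fails. Take T = {1}, A = ∅, S = ∅; then 1 ∈ (T ∖ A) ∪ (T ∩ S) but 1 ∉ A ∪ (S ∩ T).

(⊇) This inclusion fails. Take T = ∅, A = {1}, S = ∅; then 1 ∈ A ∪ (S ∩ T) but 1 ∉ (T ∖ A) ∪ (T ∩ S).

Both inclusions fail.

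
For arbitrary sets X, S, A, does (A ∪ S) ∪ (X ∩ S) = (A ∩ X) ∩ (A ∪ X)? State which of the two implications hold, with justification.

Forward inclusion. This inclusion fails. Take X = ∅, S = {1}, A = ∅; then 1 ∈ (A ∪ S) ∪ (X ∩ S) but 1 ∉ (A ∩ X) ∩ (A ∪ X).

Reverse inclusion. Let x ∈ (A ∩ X) ∩ (A ∪ X). Then either x ∈ X ∩ A and x ∉ S; or x ∈ X ∩ S ∩ A. In each case x ∈ (A ∪ S) ∪ (X ∩ S), so (A ∩ X) ∩ (A ∪ X) ⊆ (A ∪ S) ∪ (X ∩ S).

The sets are not equal: only the reverse inclusion holds.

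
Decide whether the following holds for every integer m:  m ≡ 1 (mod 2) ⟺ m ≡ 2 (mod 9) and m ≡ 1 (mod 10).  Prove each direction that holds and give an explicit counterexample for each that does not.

Converse. If m ≡ 2 (mod 9) and m ≡ 1 (mod 10), then by the Chinese remainder theorem m ≡ 11 (mod 90). Since 11 ≡ 1 (mod 2) and 2 ∣ 90, we get m ≡ 1 (mod 2).

Forward direction. This fails: m = 1 gives 1 ≡ 1 (mod 2) but 1 ≡ 1 (mod 9), so the conjunction on the right does not hold.

Not equivalent: only (⇐) holds.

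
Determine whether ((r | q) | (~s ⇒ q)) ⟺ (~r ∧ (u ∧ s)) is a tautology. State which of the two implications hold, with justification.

(←) Assume the antecedent. If u is true, the antecedent forces (u = T, r = F, s = T, q = F) or (u = T, r = F, s = T, q = T), and (r | q) | (~s ⇒ q) holds there. If u is false, the antecedent cannot hold. Either way (r | q) | (~s ⇒ q) holds.

(→) This fails. Under u = F, r = T, s = F, q = F, the left side is true but the right side is false.

Not equivalent: only (⇐) holds.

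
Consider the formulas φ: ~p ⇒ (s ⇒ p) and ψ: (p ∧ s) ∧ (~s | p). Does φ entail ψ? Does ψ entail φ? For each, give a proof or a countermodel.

(⇒) fails; (⇐) holds.

[⇐] Assume the antecedent. If p is true, ~p ⇒ (s ⇒ p) reduces to true regardless of the other variables. If p is false, the antecedent cannot hold. Either way ~p ⇒ (s ⇒ p) holds.

[⇒] This fails. Under p = F, s = F, the left side is true but the right side is false.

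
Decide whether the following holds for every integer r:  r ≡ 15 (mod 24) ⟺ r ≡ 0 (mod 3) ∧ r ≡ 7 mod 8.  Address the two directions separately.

(→) Suppose r ≡ 15 (mod 24); write r = 24j + 15. Since 3 ∣ 24, reducing mod 3 gives r ≡ 15 ≡ 0 (mod 3); since 8 ∣ 24, reducing mod 8 gives r ≡ 15 ≡ 7 (mod 8).

(←) Conversely, if r ≡ 0 (mod 3) and r ≡ 7 (mod 8), then by the Chinese remainder theorem r ≡ 15 (mod 24). This is exactly r ≡ 15 (mod 24).

The biconditional holds.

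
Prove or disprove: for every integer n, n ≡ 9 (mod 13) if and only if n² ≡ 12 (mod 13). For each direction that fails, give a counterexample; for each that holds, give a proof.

Both directions fail.

[⇒] This fails: take n = 9. Then 9 ≡ 9 (mod 13), but 9² = 81 ≡ 3 (mod 13), not 12.

[⇐] This fails: take n = 5. Then 5² = 25 ≡ 12 (mod 13), yet 5 ≡ 5 (mod 13), not 9.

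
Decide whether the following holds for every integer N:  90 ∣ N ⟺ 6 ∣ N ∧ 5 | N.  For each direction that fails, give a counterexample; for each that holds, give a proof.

(→) If 90 ∣ N, write N = 90q. Since 90 = 15·6, N = 6·(15q), so 6 ∣ N; and since 90 = 18·5, N = 5·(18q), so 5 ∣ N.

(←) This fails: take N = 30. Both 6 ∣ 30 and 5 ∣ 30, yet 30 is not a multiple of 90 (since 30 = 0·90 + 30), so 90 ∤ 30.

Only the forward direction holds.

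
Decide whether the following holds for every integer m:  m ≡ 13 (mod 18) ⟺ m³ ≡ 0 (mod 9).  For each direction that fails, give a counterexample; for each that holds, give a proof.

(⇒) This fails: take m = 13. Then 13 ≡ 13 (mod 18), but 13³ = 2197 ≡ 1 (mod 9), not 0.

(⇐) This fails: take m = 0. Then 0³ = 0 ≡ 0 (mod 9), yet 0 ≡ 0 (mod 18), not 13.

Neither direction holds.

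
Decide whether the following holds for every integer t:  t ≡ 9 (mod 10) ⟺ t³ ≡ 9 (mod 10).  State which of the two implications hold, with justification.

(⇒) Suppose t ≡ 9 (mod 10). Write t = 10j + 9. Then (10j + 9)³ = 1000j³ + 2700j² + 2430j + 729 = 10(100j³ + 270j² + 243j + 72) + 9, so t³ ≡ 9 (mod 10).

(⇐) Conversely, suppose t³ ≡ 9 (mod 10). The only residue r in {0, …, 9} with r³ ≡ 9 (mod 10) is r = 9, so t ≡ 9 (mod 10).

Equivalent; both directions hold.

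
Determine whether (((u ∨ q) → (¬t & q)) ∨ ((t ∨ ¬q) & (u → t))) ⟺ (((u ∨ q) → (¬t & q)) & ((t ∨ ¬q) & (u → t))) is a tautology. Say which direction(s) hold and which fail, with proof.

Not equivalent: only (⇐) holds.

(→) This fails. Under u = F, q = T, t = F, the left side is true but the right side is false.

(←) Assume the antecedent. If u is true, the antecedent cannot hold. If u is false, the consequent reduces to true regardless of the other variables. Either way the consequent holds.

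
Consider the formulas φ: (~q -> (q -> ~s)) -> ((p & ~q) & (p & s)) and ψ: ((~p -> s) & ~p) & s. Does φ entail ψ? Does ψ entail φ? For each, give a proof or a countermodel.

(→) This fails. Under p = T, s = T, q = F, the left side is true but the right side is false.

(←) This fails. Under p = F, s = T, q = F, the left side is false but the right side is true.

(⇒) fails and (⇐) fails.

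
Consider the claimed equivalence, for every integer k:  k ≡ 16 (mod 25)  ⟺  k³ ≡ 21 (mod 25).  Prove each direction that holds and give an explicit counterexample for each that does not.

Forward direction. Suppose k ≡ 16 (mod 25). Write k = 25j + 16. Then (25j + 16)³ = 15625j³ + 30000j² + 19200j + 4096 = 25(625j³ + 1200j² + 768j + 163) + 21, so k³ ≡ 21 (mod 25).

Converse. Suppose k³ ≡ 21 (mod 25). The only residue r in {0, …, 24} with r³ ≡ 21 (mod 25) is r = 16, so k ≡ 16 (mod 25).

The biconditional holds.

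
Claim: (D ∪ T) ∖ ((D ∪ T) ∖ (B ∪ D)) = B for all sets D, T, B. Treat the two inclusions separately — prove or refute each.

Forward inclusion. This inclusion fails. Take D = {1}, T = ∅, B = ∅; then 1 ∈ (D ∪ T) ∖ ((D ∪ T) ∖ (B ∪ D)) but 1 ∉ B.

Reverse inclusion. This inclusion fails. Take D = ∅, T = ∅, B = {1}; then 1 ∈ B but 1 ∉ (D ∪ T) ∖ ((D ∪ T) ∖ (B ∪ D)).

Neither inclusion holds.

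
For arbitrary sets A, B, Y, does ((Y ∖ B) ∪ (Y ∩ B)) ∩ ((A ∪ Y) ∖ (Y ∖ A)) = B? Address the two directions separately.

Both inclusions fail.

(⊆) This inclusion fails. Take A = {1}, B = ∅, Y = {1}; then 1 ∈ ((Y ∖ B) ∪ (Y ∩ B)) ∩ ((A ∪ Y) ∖ (Y ∖ A)) but 1 ∉ B.

(⊇) This inclusion fails. Take A = ∅, B = {1}, Y = ∅; then 1 ∈ B but 1 ∉ ((Y ∖ B) ∪ (Y ∩ B)) ∩ ((A ∪ Y) ∖ (Y ∖ A)).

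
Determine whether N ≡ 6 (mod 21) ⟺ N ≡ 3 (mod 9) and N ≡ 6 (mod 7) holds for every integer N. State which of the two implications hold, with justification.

Not equivalent: only (⇐) holds.

(⟹) This fails: N = 27 gives 27 ≡ 6 (mod 21) but 27 ≡ 0 (mod 9), so the conjunction on the right does not hold.

(⟸) Conversely, if N ≡ 3 (mod 9) and N ≡ 6 (mod 7), then by the Chinese remainder theorem N ≡ 48 (mod 63). Since 48 ≡ 6 (mod 21) and 21 ∣ 63, we get N ≡ 6 (mod 21).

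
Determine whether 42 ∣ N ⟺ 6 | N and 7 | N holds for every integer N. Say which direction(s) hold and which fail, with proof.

Forward direction. If 42 ∣ N, write N = 42q. Since 42 = 7·6, N = 6·(7q), so 6 ∣ N; and since 42 = 6·7, N = 7·(6q), so 7 ∣ N.

Converse. Suppose 6 ∣ N and 7 ∣ N. Any common multiple of 6 and 7 is a multiple of their lcm; here gcd(6, 7) = 1, so lcm(6, 7) = 6·7 = 42, so 42 ∣ N.

Equivalent; both directions hold.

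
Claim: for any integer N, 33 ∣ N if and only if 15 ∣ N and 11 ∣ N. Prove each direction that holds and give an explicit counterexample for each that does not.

The forward direction fails; the converse holds.

[⇒] This fails: take N = 33. Certainly 33 ∣ 33, but 15 ∤ 33.

[⇐] Suppose 15 ∣ N and 11 ∣ N. Any common multiple of 15 and 11 is a multiple of their lcm; here gcd(15, 11) = 1, so lcm(15, 11) = 15·11 = 165, so 165 ∣ N. Since 33 ∣ 165, it follows that 33 ∣ N.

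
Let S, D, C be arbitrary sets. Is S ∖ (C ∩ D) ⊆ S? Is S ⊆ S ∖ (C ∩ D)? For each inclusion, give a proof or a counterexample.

(⊆) holds; (⊇) fails.

(⟹) Let x ∈ S ∖ (C ∩ D). Then either x ∈ S and x ∉ D, C; or x ∈ S ∩ D and x ∉ C; or x ∈ S ∩ C and x ∉ D. In each case x ∈ S, so S ∖ (C ∩ D) ⊆ S.

(⟸) This inclusion fails. Take S = {1}, D = {1}, C = {1}; then 1 ∈ S but 1 ∉ S ∖ (C ∩ D).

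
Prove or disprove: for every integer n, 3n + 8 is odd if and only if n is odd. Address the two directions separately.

[⇒] Suppose 3n + 8 is odd. Since 3 is odd, 3n and n have the same parity, so 3n + 8 ≡ n + 8 (mod 2). As 8 is even, 3n + 8 is odd exactly when n is odd. Thus n is odd.

[⇐] Conversely, suppose n is odd; write n = 2j + 1. Then 3n + 8 = 3·(2j + 1) + 8 = 2·3j + 11, which is odd.

Equivalent; both directions hold.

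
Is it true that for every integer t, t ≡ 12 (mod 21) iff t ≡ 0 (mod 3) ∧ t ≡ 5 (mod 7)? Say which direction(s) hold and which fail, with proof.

(⟹) Suppose t ≡ 12 (mod 21); write t = 21j + 12. Since 3 ∣ 21, reducing mod 3 gives t ≡ 12 ≡ 0 (mod 3); since 7 ∣ 21, reducing mod 7 gives t ≡ 12 ≡ 5 (mod 7).

(⟸) Conversely, if t ≡ 0 (mod 3) and t ≡ 5 (mod 7), then by the Chinese remainder theorem t ≡ 12 (mod 21). This is exactly t ≡ 12 (mod 21).

The biconditional holds.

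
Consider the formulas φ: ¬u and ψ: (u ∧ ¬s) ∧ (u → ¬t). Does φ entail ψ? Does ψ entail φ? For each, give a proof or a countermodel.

[⇒] This fails. Under s = F, t = F, u = F, the left side is true but the right side is false.

[⇐] This fails. Under s = F, t = F, u = T, the left side is false but the right side is true.

Neither direction holds.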